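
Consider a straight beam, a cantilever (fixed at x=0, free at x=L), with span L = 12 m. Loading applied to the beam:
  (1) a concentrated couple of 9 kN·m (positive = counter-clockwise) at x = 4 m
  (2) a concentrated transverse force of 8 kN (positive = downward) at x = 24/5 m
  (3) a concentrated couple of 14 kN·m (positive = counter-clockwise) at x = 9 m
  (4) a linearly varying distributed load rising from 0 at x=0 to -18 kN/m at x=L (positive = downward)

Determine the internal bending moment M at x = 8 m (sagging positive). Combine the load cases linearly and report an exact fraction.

Load 1 — applied couple M₀=9 kN·m at a=4 m (b=L-a=8):
  M_1 = 0  [x>a] = 0 kN·m
Load 2 — point force P=8 kN at a=24/5 m (b=L-a=36/5):
  M_2 = 0  [x>a] = 0 kN·m
Load 3 — applied couple M₀=14 kN·m at a=9 m (b=L-a=3):
  M_3 = M₀  [x≤a] = 14 = 14 kN·m
Load 4 — triangular load w₀=-18 kN/m (0→w₀ over full span):
  M_4 = w₀Lx/2 - w₀L²/3 - w₀x³/(6L) = (-18)·12·8/2 - (-18)·12²/3 - (-18)·8³/(6·12) = 128 kN·m
Superposition: M = Σ M_i = 142 kN·m ≈ 142.000000 kN·m

M(8) = 142 kN·m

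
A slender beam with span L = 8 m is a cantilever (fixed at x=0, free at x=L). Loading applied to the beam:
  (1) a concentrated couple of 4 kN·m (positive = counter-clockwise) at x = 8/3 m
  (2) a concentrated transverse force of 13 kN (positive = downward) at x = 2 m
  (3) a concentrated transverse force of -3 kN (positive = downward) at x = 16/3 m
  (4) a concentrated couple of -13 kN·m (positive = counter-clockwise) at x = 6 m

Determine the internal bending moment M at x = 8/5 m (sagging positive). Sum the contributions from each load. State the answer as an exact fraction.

M(8/5) = -3 kN·m

Load 1 — applied couple M₀=4 kN·m at a=8/3 m (b=L-a=16/3):
  M_1 = M₀  [x≤a] = 4 = 4 kN·m
Load 2 — point force P=13 kN at a=2 m (b=L-a=6):
  M_2 = -P(a-x)  [x≤a] = -13·(2-(8/5)) = -26/5 kN·m
Load 3 — point force P=-3 kN at a=16/3 m (b=L-a=8/3):
  M_3 = -P(a-x)  [x≤a] = -(-3)·((16/3)-(8/5)) = 56/5 kN·m
Load 4 — applied couple M₀=-13 kN·m at a=6 m (b=L-a=2):
  M_4 = M₀  [x≤a] = (-13) = -13 kN·m
Superposition: M = Σ M_i = -3 kN·m ≈ -3.000000 kN·m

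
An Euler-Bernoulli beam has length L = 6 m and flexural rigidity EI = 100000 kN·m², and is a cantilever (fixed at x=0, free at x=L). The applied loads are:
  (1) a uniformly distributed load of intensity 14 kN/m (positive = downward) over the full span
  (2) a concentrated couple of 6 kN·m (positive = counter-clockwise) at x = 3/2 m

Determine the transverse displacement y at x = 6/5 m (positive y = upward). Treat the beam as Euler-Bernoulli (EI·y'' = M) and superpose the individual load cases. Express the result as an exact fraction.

Load 1 — uniform load w=14 kN/m over full span:
  y_1 = -wx²(x²-4Lx+6L²)/(24EI) = -14·(6/5)²·((6/5)²-4·6·(6/5)+6·6²)/(24·100000) = -24759/15625000 m
Load 2 — applied couple M₀=6 kN·m at a=3/2 m (b=L-a=9/2):
  y_2 = M₀x²/(2EI)  [x≤a] = 6·(6/5)²/(2·100000) = 27/625000 m
Superposition: y = Σ y_i = -6021/3906250 m ≈ -0.001541 m

y(6/5) = -6021/3906250 m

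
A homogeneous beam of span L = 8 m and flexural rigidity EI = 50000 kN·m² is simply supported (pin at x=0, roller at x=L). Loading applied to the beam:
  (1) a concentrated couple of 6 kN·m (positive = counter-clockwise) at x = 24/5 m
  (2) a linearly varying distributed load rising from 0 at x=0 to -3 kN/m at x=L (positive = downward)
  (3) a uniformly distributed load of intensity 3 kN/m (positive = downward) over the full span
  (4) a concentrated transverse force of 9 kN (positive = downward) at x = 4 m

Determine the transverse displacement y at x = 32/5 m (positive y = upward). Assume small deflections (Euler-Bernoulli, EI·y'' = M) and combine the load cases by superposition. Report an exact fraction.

Load 1 — applied couple M₀=6 kN·m at a=24/5 m (b=L-a=16/5):
  y_1 = (M₀x³/(6L)-M₀(x-a)²/2+C₁x)/EI  [x>a] with C₁=M₀(3b²-L²)/(6L)=-104/25 = (6·(32/5)³/(6·8)-6·((32/5)-(24/5))²/2+(-104/25)·(32/5))/50000 = -12/390625 m
Load 2 — triangular load w₀=-3 kN/m (0→w₀ over full span):
  y_2 = -w₀x(7L⁴-10L²x²+3x⁴)/(360LEI) = -(-3)·(32/5)·(7·8⁴-10·8²·(32/5)²+3·(32/5)⁴)/(360·8·50000) = 48768/48828125 m
Load 3 — uniform load w=3 kN/m over full span:
  y_3 = -wx(L³-2Lx²+x³)/(24EI) = -3·(32/5)·(8³-2·8·(32/5)²+(32/5)³)/(24·50000) = -3712/1953125 m
Load 4 — point force P=9 kN at a=4 m (b=L-a=4):
  y_4 = -Pa(L-x)(2Lx-a²-x²)/(6LEI)  [x>a] = -9·4·(8-(32/5))·(2·8·(32/5)-4²-(32/5)²)/(6·8·50000) = -426/390625 m
Superposition: y = Σ y_i = -98782/48828125 m ≈ -0.002023 m

y(32/5) = -98782/48828125 m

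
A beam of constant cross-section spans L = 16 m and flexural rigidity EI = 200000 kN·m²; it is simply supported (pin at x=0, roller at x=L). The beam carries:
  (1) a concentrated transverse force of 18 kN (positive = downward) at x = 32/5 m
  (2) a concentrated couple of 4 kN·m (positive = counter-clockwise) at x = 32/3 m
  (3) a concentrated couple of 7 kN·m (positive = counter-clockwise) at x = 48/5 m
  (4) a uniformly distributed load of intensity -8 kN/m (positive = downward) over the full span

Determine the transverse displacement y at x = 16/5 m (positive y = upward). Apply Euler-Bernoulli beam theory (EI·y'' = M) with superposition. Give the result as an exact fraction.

y(16/5) = 274192/17578125 m

Load 1 — point force P=18 kN at a=32/5 m (b=L-a=48/5):
  y_1 = -Pbx(L²-b²-x²)/(6LEI)  [x≤a] = -18·(48/5)·(16/5)·(16²-(48/5)²-(16/5)²)/(6·16·200000) = -1728/390625 m
Load 2 — applied couple M₀=4 kN·m at a=32/3 m (b=L-a=16/3):
  y_2 = (M₀x³/(6L)+C₁x)/EI  [x≤a] with C₁=M₀(3b²-L²)/(6L)=-64/9 = (4·(16/5)³/(6·16)+(-64/9)·(16/5))/200000 = -376/3515625 m
Load 3 — applied couple M₀=7 kN·m at a=48/5 m (b=L-a=32/5):
  y_3 = (M₀x³/(6L)+C₁x)/EI  [x≤a] with C₁=M₀(3b²-L²)/(6L)=-728/75 = (7·(16/5)³/(6·16)+(-728/75)·(16/5))/200000 = -56/390625 m
Load 4 — uniform load w=-8 kN/m over full span:
  y_4 = -wx(L³-2Lx²+x³)/(24EI) = -(-8)·(16/5)·(16³-2·16·(16/5)²+(16/5)³)/(24·200000) = 118784/5859375 m
Superposition: y = Σ y_i = 274192/17578125 m ≈ 0.015598 m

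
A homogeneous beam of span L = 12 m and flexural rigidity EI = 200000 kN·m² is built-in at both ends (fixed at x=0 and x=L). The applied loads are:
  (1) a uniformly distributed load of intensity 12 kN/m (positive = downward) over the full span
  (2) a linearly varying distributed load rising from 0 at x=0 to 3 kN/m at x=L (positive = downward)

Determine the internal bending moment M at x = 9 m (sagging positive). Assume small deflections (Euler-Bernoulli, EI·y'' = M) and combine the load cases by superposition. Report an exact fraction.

M(9) = 873/40 kN·m

Load 1 — uniform load w=12 kN/m over full span:
  M_1 = wLx/2 - wL²/12 - wx²/2 = 12·12·9/2 - 12·12²/12 - 12·9²/2 = 18 kN·m
Load 2 — triangular load w₀=3 kN/m (0→w₀ over full span):
  M_2 = 3w₀Lx/20 - w₀L²/30 - w₀x³/(6L) = 3·3·12·9/20 - 3·12²/30 - 3·9³/(6·12) = 153/40 kN·m
Superposition: M = Σ M_i = 873/40 kN·m ≈ 21.825000 kN·m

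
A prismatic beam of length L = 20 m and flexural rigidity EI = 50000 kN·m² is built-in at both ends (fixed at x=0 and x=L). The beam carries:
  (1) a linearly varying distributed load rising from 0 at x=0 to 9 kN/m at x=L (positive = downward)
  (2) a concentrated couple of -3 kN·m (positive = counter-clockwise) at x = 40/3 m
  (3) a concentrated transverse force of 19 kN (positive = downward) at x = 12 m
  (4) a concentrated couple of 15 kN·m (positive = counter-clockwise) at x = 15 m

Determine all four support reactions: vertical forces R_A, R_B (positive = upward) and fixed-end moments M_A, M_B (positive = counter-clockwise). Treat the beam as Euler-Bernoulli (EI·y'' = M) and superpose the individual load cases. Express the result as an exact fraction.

Load 1 — triangular load w₀=9 kN/m (0→w₀ over full span):
  R_A = 3w₀L/20 = 3·9·20/20 = 27 kN
  M_A = w₀L²/30 = 9·20²/30 = 120 kN·m
  R_B = 7w₀L/20 = 7·9·20/20 = 63 kN
  M_B = -w₀L²/20 = -9·20²/20 = -180 kN·m
Load 2 — applied couple M₀=-3 kN·m at a=40/3 m (b=L-a=20/3):
  R_A = 6M₀ab/L³ = 6·(-3)·(40/3)·(20/3)/20³ = -1/5 kN
  M_A = M₀b(2a-b)/L² = (-3)·(20/3)·(2·(40/3)-(20/3))/20² = -1 kN·m
  R_B = -6M₀ab/L³ = -6·(-3)·(40/3)·(20/3)/20³ = 1/5 kN
  M_B = M₀a(2b-a)/L² = (-3)·(40/3)·(2·(20/3)-(40/3))/20² = 0 kN·m
Load 3 — point force P=19 kN at a=12 m (b=L-a=8):
  R_A = Pb²(3a+b)/L³ = 19·8²·(3·12+8)/20³ = 836/125 kN
  M_A = Pab²/L² = 19·12·8²/20² = 912/25 kN·m
  R_B = Pa²(a+3b)/L³ = 19·12²·(12+3·8)/20³ = 1539/125 kN
  M_B = -Pa²b/L² = -19·12²·8/20² = -1368/25 kN·m
Load 4 — applied couple M₀=15 kN·m at a=15 m (b=L-a=5):
  R_A = 6M₀ab/L³ = 6·15·15·5/20³ = 27/32 kN
  M_A = M₀b(2a-b)/L² = 15·5·(2·15-5)/20² = 75/16 kN·m
  R_B = -6M₀ab/L³ = -6·15·15·5/20³ = -27/32 kN
  M_B = M₀a(2b-a)/L² = 15·15·(2·5-15)/20² = -45/16 kN·m
Superposition: R_A = 137327/4000 kN, M_A = 64067/400 kN·m, R_B = 298673/4000 kN, M_B = -95013/400 kN·m

R_A = 137327/4000 kN, M_A = 64067/400 kN·m, R_B = 298673/4000 kN, M_B = -95013/400 kN·m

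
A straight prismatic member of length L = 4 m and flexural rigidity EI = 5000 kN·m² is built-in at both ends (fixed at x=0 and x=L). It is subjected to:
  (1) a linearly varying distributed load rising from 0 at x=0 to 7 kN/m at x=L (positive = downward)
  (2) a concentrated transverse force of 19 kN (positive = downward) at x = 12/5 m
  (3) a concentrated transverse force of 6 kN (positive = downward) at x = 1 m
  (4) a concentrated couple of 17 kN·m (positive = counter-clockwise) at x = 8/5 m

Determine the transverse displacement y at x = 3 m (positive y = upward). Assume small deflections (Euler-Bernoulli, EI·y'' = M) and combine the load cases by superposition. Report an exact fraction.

y(3) = -357/500000 m

Load 1 — triangular load w₀=7 kN/m (0→w₀ over full span):
  y_1 = -w₀x²(L-x)²(x+2L)/(120LEI) = -7·3²·(4-3)²·(3+2·4)/(120·4·5000) = -231/800000 m
Load 2 — point force P=19 kN at a=12/5 m (b=L-a=8/5):
  y_2 = -Pa²(L-x)²(3bL-(3b+a)(L-x))/(6L³EI)  [x>a] = -19·(12/5)²·(4-3)²·(3·(8/5)·4-(3·(8/5)+(12/5))·(4-3))/(6·4³·5000) = -171/250000 m
Load 3 — point force P=6 kN at a=1 m (b=L-a=3):
  y_3 = -Pa²(L-x)²(3bL-(3b+a)(L-x))/(6L³EI)  [x>a] = -6·1²·(4-3)²·(3·3·4-(3·3+1)·(4-3))/(6·4³·5000) = -13/160000 m
Load 4 — applied couple M₀=17 kN·m at a=8/5 m (b=L-a=12/5):
  y_4 = (R_Ax³/6 - M_Ax²/2 - M₀(x-a)²/2)/EI  [x>a] with R_A=153/25, M_A=51/25 = ((153/25)·3³/6 - (51/25)·3²/2 - 17·(3-(8/5))²/2)/5000 = 17/50000 m
Superposition: y = Σ y_i = -357/500000 m ≈ -0.000714 m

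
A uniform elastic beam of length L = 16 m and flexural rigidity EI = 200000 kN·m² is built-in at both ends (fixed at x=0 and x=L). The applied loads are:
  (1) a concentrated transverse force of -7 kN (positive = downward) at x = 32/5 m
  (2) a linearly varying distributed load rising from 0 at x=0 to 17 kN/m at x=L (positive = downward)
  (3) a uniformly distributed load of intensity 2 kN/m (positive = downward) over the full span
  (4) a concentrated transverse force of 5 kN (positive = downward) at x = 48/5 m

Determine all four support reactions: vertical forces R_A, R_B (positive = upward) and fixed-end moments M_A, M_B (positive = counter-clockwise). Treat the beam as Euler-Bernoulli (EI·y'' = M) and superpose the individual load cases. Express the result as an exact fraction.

R_A = 6753/125 kN, M_A = 67232/375 kN·m, R_B = 13997/125 kN, M_B = -97888/375 kN·m

Load 1 — point force P=-7 kN at a=32/5 m (b=L-a=48/5):
  R_A = Pb²(3a+b)/L³ = (-7)·(48/5)²·(3·(32/5)+(48/5))/16³ = -567/125 kN
  M_A = Pab²/L² = (-7)·(32/5)·(48/5)²/16² = -2016/125 kN·m
  R_B = Pa²(a+3b)/L³ = (-7)·(32/5)²·((32/5)+3·(48/5))/16³ = -308/125 kN
  M_B = -Pa²b/L² = -(-7)·(32/5)²·(48/5)/16² = 1344/125 kN·m
Load 2 — triangular load w₀=17 kN/m (0→w₀ over full span):
  R_A = 3w₀L/20 = 3·17·16/20 = 204/5 kN
  M_A = w₀L²/30 = 17·16²/30 = 2176/15 kN·m
  R_B = 7w₀L/20 = 7·17·16/20 = 476/5 kN
  M_B = -w₀L²/20 = -17·16²/20 = -1088/5 kN·m
Load 3 — uniform load w=2 kN/m over full span:
  R_A = wL/2 = 2·16/2 = 16 kN
  M_A = wL²/12 = 2·16²/12 = 128/3 kN·m
  R_B = wL/2 = 2·16/2 = 16 kN
  M_B = -wL²/12 = -2·16²/12 = -128/3 kN·m
Load 4 — point force P=5 kN at a=48/5 m (b=L-a=32/5):
  R_A = Pb²(3a+b)/L³ = 5·(32/5)²·(3·(48/5)+(32/5))/16³ = 44/25 kN
  M_A = Pab²/L² = 5·(48/5)·(32/5)²/16² = 192/25 kN·m
  R_B = Pa²(a+3b)/L³ = 5·(48/5)²·((48/5)+3·(32/5))/16³ = 81/25 kN
  M_B = -Pa²b/L² = -5·(48/5)²·(32/5)/16² = -288/25 kN·m
Superposition: R_A = 6753/125 kN, M_A = 67232/375 kN·m, R_B = 13997/125 kN, M_B = -97888/375 kN·m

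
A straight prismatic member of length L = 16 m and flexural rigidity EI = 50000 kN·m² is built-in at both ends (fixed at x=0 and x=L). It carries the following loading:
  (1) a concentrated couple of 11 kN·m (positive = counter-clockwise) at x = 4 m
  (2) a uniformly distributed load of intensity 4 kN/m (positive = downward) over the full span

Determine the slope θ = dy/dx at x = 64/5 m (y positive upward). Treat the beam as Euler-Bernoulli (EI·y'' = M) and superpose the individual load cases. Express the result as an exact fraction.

θ(64/5) = 969/390625 rad

Load 1 — applied couple M₀=11 kN·m at a=4 m (b=L-a=12):
  θ_1 = (R_Ax²/2 - M_Ax - M₀(x-a))/EI  [x>a] with R_A=99/128, M_A=-33/16 = ((99/128)·(64/5)²/2 - (-33/16)·(64/5) - 11·((64/5)-4))/50000 = -11/78125 rad
Load 2 — uniform load w=4 kN/m over full span:
  θ_2 = -wx(L-x)(L-2x)/(12EI) = -4·(64/5)·(16-(64/5))·(16-2·(64/5))/(12·50000) = 1024/390625 rad
Superposition: θ = Σ θ_i = 969/390625 rad ≈ 0.002481 rad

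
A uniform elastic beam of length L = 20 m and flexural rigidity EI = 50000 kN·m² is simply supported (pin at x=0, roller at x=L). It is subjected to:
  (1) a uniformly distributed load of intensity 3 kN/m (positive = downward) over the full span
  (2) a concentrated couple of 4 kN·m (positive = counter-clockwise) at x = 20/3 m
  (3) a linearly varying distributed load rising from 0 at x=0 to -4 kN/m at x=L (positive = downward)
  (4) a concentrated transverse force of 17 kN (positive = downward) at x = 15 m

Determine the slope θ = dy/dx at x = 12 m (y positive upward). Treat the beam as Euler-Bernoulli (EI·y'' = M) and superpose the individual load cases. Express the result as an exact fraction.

θ(12) = 20269/6000000 rad

Load 1 — uniform load w=3 kN/m over full span:
  θ_1 = -w(L³-6Lx²+4x³)/(24EI) = -3·(20³-6·20·12²+4·12³)/(24·50000) = 37/6250 rad
Load 2 — applied couple M₀=4 kN·m at a=20/3 m (b=L-a=40/3):
  θ_2 = (M₀x²/(2L)-M₀(x-a)+C₁)/EI  [x>a] with C₁=M₀(3b²-L²)/(6L)=40/9 = (4·12²/(2·20)-4·(12-(20/3))+(40/9))/50000 = -7/140625 rad
Load 3 — triangular load w₀=-4 kN/m (0→w₀ over full span):
  θ_3 = -w₀(7L⁴-30L²x²+15x⁴)/(360LEI) = -(-4)·(7·20⁴-30·20²·12²+15·12⁴)/(360·20·50000) = -464/140625 rad
Load 4 — point force P=17 kN at a=15 m (b=L-a=5):
  θ_4 = -Pb(L²-b²-3x²)/(6LEI)  [x≤a] = -17·5·(20²-5²-3·12²)/(6·20·50000) = 323/400000 rad
Superposition: θ = Σ θ_i = 20269/6000000 rad ≈ 0.003378 rad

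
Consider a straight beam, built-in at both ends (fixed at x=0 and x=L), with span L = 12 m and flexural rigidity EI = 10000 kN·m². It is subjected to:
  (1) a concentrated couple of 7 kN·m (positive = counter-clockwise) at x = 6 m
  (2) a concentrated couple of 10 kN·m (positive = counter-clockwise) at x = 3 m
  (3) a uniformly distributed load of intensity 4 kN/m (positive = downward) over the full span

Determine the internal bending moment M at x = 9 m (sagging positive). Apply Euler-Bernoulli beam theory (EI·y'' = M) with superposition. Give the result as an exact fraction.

M(9) = 87/16 kN·m

Load 1 — applied couple M₀=7 kN·m at a=6 m (b=L-a=6):
  M_1 = R_Ax - M_A - M₀  [x>a] with R_A=7/8, M_A=7/4 = (7/8)·9 - (7/4) - 7 = -7/8 kN·m
Load 2 — applied couple M₀=10 kN·m at a=3 m (b=L-a=9):
  M_2 = R_Ax - M_A - M₀  [x>a] with R_A=15/16, M_A=-15/8 = (15/16)·9 - (-15/8) - 10 = 5/16 kN·m
Load 3 — uniform load w=4 kN/m over full span:
  M_3 = wLx/2 - wL²/12 - wx²/2 = 4·12·9/2 - 4·12²/12 - 4·9²/2 = 6 kN·m
Superposition: M = Σ M_i = 87/16 kN·m ≈ 5.437500 kN·m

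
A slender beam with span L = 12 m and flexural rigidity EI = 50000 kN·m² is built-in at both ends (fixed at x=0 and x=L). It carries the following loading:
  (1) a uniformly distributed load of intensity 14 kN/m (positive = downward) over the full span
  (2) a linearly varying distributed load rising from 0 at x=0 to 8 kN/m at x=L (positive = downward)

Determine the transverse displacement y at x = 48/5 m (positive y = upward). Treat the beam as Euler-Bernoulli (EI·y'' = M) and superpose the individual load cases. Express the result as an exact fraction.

y(48/5) = -399168/48828125 m

Load 1 — uniform load w=14 kN/m over full span:
  y_1 = -wx²(L-x)²/(24EI) = -14·(48/5)²·(12-(48/5))²/(24·50000) = -12096/1953125 m
Load 2 — triangular load w₀=8 kN/m (0→w₀ over full span):
  y_2 = -w₀x²(L-x)²(x+2L)/(120LEI) = -8·(48/5)²·(12-(48/5))²·((48/5)+2·12)/(120·12·50000) = -96768/48828125 m
Superposition: y = Σ y_i = -399168/48828125 m ≈ -0.008175 m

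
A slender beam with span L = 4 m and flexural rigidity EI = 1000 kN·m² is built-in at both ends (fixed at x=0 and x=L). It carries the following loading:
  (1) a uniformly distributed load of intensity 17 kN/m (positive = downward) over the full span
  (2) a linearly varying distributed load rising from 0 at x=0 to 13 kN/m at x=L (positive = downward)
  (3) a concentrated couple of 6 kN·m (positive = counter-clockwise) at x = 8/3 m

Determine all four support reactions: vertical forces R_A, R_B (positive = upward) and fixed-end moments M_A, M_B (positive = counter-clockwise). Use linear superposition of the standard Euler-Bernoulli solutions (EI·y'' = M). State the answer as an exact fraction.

Load 1 — uniform load w=17 kN/m over full span:
  R_A = wL/2 = 17·4/2 = 34 kN
  M_A = wL²/12 = 17·4²/12 = 68/3 kN·m
  R_B = wL/2 = 17·4/2 = 34 kN
  M_B = -wL²/12 = -17·4²/12 = -68/3 kN·m
Load 2 — triangular load w₀=13 kN/m (0→w₀ over full span):
  R_A = 3w₀L/20 = 3·13·4/20 = 39/5 kN
  M_A = w₀L²/30 = 13·4²/30 = 104/15 kN·m
  R_B = 7w₀L/20 = 7·13·4/20 = 91/5 kN
  M_B = -w₀L²/20 = -13·4²/20 = -52/5 kN·m
Load 3 — applied couple M₀=6 kN·m at a=8/3 m (b=L-a=4/3):
  R_A = 6M₀ab/L³ = 6·6·(8/3)·(4/3)/4³ = 2 kN
  M_A = M₀b(2a-b)/L² = 6·(4/3)·(2·(8/3)-(4/3))/4² = 2 kN·m
  R_B = -6M₀ab/L³ = -6·6·(8/3)·(4/3)/4³ = -2 kN
  M_B = M₀a(2b-a)/L² = 6·(8/3)·(2·(4/3)-(8/3))/4² = 0 kN·m
Superposition: R_A = 219/5 kN, M_A = 158/5 kN·m, R_B = 251/5 kN, M_B = -496/15 kN·m

R_A = 219/5 kN, M_A = 158/5 kN·m, R_B = 251/5 kN, M_B = -496/15 kN·m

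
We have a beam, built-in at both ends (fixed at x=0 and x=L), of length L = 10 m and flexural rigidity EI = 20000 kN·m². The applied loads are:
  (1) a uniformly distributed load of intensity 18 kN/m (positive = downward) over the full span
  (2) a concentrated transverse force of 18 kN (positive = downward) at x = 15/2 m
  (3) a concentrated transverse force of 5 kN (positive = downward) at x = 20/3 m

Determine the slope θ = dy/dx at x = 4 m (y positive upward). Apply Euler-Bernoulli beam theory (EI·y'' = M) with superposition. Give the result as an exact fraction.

θ(4) = -3157/720000 rad

Load 1 — uniform load w=18 kN/m over full span:
  θ_1 = -wx(L-x)(L-2x)/(12EI) = -18·4·(10-4)·(10-2·4)/(12·20000) = -9/2500 rad
Load 2 — point force P=18 kN at a=15/2 m (b=L-a=5/2):
  θ_2 = -Pb²x(2aL-(3a+b)x)/(2L³EI)  [x≤a] = -18·(5/2)²·4·(2·(15/2)·10-(3·(15/2)+(5/2))·4)/(2·10³·20000) = -9/16000 rad
Load 3 — point force P=5 kN at a=20/3 m (b=L-a=10/3):
  θ_3 = -Pb²x(2aL-(3a+b)x)/(2L³EI)  [x≤a] = -5·(10/3)²·4·(2·(20/3)·10-(3·(20/3)+(10/3))·4)/(2·10³·20000) = -1/4500 rad
Superposition: θ = Σ θ_i = -3157/720000 rad ≈ -0.004385 rad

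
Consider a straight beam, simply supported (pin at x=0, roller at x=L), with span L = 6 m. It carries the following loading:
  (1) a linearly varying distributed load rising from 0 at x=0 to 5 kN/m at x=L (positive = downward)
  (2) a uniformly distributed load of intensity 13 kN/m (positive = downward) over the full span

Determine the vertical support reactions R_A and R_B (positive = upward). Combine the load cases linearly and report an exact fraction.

Load 1 — triangular load w₀=5 kN/m (0→w₀ over full span):
  R_A = w₀L/6 = 5·6/6 = 5 kN
  R_B = w₀L/3 = 5·6/3 = 10 kN
Load 2 — uniform load w=13 kN/m over full span:
  R_A = wL/2 = 13·6/2 = 39 kN
  R_B = wL/2 = 13·6/2 = 39 kN
Superposition: R_A = 44 kN, R_B = 49 kN

R_A = 44 kN, R_B = 49 kN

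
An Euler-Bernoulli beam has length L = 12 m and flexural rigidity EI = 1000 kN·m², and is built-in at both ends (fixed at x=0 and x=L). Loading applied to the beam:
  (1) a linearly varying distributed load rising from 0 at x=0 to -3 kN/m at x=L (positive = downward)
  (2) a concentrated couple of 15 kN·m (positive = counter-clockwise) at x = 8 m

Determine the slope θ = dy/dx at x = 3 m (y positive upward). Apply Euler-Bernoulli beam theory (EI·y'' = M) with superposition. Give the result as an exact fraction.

θ(3) = 1959/160000 rad

Load 1 — triangular load w₀=-3 kN/m (0→w₀ over full span):
  θ_1 = -w₀(2x(L-x)(L-2x)(x+2L)+x²(L-x)²)/(120LEI) = -(-3)·(2·3·(12-3)·(12-2·3)·(3+2·12)+3²·(12-3)²)/(120·12·1000) = 3159/160000 rad
Load 2 — applied couple M₀=15 kN·m at a=8 m (b=L-a=4):
  θ_2 = (R_Ax²/2 - M_Ax)/EI  [x≤a] with R_A=5/3, M_A=5 = ((5/3)·3²/2 - 5·3)/1000 = -3/400 rad
Superposition: θ = Σ θ_i = 1959/160000 rad ≈ 0.012244 rad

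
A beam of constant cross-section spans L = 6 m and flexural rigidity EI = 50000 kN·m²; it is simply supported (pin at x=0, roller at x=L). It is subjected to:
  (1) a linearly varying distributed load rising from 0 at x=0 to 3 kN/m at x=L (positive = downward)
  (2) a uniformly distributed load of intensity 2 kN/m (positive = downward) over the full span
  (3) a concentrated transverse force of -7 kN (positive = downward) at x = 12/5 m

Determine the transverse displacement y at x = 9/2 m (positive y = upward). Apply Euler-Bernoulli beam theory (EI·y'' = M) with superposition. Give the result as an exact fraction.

Load 1 — triangular load w₀=3 kN/m (0→w₀ over full span):
  y_1 = -w₀x(7L⁴-10L²x²+3x⁴)/(360LEI) = -3·(9/2)·(7·6⁴-10·6²·(9/2)²+3·(9/2)⁴)/(360·6·50000) = -9639/25600000 m
Load 2 — uniform load w=2 kN/m over full span:
  y_2 = -wx(L³-2Lx²+x³)/(24EI) = -2·(9/2)·(6³-2·6·(9/2)²+(9/2)³)/(24·50000) = -1539/3200000 m
Load 3 — point force P=-7 kN at a=12/5 m (b=L-a=18/5):
  y_3 = -Pa(L-x)(2Lx-a²-x²)/(6LEI)  [x>a] = -(-7)·(12/5)·(6-(9/2))·(2·6·(9/2)-(12/5)²-(9/2)²)/(6·6·50000) = 19593/50000000 m
Superposition: y = Σ y_i = -1489923/3200000000 m ≈ -0.000466 m

y(9/2) = -1489923/3200000000 m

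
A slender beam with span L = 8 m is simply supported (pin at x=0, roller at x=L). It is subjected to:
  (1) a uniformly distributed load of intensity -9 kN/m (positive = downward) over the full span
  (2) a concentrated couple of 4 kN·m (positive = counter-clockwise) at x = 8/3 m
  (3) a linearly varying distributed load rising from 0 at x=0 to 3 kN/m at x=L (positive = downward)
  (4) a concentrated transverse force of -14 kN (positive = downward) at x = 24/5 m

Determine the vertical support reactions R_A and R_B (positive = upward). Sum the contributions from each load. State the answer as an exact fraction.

Load 1 — uniform load w=-9 kN/m over full span:
  R_A = wL/2 = (-9)·8/2 = -36 kN
  R_B = wL/2 = (-9)·8/2 = -36 kN
Load 2 — applied couple M₀=4 kN·m at a=8/3 m (b=L-a=16/3):
  R_A = M₀/L = 4/8 = 1/2 kN
  R_B = -M₀/L = -4/8 = -1/2 kN
Load 3 — triangular load w₀=3 kN/m (0→w₀ over full span):
  R_A = w₀L/6 = 3·8/6 = 4 kN
  R_B = w₀L/3 = 3·8/3 = 8 kN
Load 4 — point force P=-14 kN at a=24/5 m (b=L-a=16/5):
  R_A = Pb/L = (-14)·(16/5)/8 = -28/5 kN
  R_B = Pa/L = (-14)·(24/5)/8 = -42/5 kN
Superposition: R_A = -371/10 kN, R_B = -369/10 kN

R_A = -371/10 kN, R_B = -369/10 kN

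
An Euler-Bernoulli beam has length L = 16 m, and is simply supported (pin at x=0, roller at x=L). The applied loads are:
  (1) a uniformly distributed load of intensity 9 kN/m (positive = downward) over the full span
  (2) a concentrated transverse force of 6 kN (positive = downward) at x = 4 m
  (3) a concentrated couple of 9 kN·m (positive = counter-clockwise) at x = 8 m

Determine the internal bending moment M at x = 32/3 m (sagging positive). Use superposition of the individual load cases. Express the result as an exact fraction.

Load 1 — uniform load w=9 kN/m over full span:
  M_1 = wx(L-x)/2 = 9·(32/3)·(16-(32/3))/2 = 256 kN·m
Load 2 — point force P=6 kN at a=4 m (b=L-a=12):
  M_2 = Pa(L-x)/L  [x>a] = 6·4·(16-(32/3))/16 = 8 kN·m
Load 3 — applied couple M₀=9 kN·m at a=8 m (b=L-a=8):
  M_3 = M₀x/L - M₀  [x>a] = 9·(32/3)/16 - 9 = -3 kN·m
Superposition: M = Σ M_i = 261 kN·m ≈ 261.000000 kN·m

M(32/3) = 261 kN·m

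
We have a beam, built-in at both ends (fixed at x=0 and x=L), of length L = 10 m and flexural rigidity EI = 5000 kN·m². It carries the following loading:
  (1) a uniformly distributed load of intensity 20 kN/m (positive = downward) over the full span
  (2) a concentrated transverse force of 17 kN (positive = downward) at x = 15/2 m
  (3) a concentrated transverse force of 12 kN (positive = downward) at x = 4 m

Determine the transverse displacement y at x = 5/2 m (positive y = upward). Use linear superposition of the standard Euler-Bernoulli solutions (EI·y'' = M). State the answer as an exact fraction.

y(5/2) = -105893/1536000 m

Load 1 — uniform load w=20 kN/m over full span:
  y_1 = -wx²(L-x)²/(24EI) = -20·(5/2)²·(10-(5/2))²/(24·5000) = -15/256 m
Load 2 — point force P=17 kN at a=15/2 m (b=L-a=5/2):
  y_2 = -Pb²x²(3aL-(3a+b)x)/(6L³EI)  [x≤a] = -17·(5/2)²·(5/2)²·(3·(15/2)·10-(3·(15/2)+(5/2))·(5/2))/(6·10³·5000) = -221/61440 m
Load 3 — point force P=12 kN at a=4 m (b=L-a=6):
  y_3 = -Pb²x²(3aL-(3a+b)x)/(6L³EI)  [x≤a] = -12·6²·(5/2)²·(3·4·10-(3·4+6)·(5/2))/(6·10³·5000) = -27/4000 m
Superposition: y = Σ y_i = -105893/1536000 m ≈ -0.068941 m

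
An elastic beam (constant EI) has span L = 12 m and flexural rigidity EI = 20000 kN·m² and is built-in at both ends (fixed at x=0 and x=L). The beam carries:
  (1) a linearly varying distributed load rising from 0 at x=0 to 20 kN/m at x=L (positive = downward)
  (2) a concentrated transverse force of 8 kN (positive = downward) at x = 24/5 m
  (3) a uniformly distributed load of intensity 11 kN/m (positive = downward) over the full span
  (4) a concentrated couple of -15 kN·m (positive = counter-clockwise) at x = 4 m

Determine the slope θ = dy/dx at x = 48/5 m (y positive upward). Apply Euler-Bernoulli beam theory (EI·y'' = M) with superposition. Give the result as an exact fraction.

Load 1 — triangular load w₀=20 kN/m (0→w₀ over full span):
  θ_1 = -w₀(2x(L-x)(L-2x)(x+2L)+x²(L-x)²)/(120LEI) = -20·(2·(48/5)·(12-(48/5))·(12-2·(48/5))·((48/5)+2·12)+(48/5)²·(12-(48/5))²)/(120·12·20000) = 576/78125 rad
Load 2 — point force P=8 kN at a=24/5 m (b=L-a=36/5):
  θ_2 = Pa²(L-x)(2bL-(3b+a)(L-x))/(2L³EI)  [x>a] = 8·(24/5)²·(12-(48/5))·(2·(36/5)·12-(3·(36/5)+(24/5))·(12-(48/5)))/(2·12³·20000) = 1368/1953125 rad
Load 3 — uniform load w=11 kN/m over full span:
  θ_3 = -wx(L-x)(L-2x)/(12EI) = -11·(48/5)·(12-(48/5))·(12-2·(48/5))/(12·20000) = 594/78125 rad
Load 4 — applied couple M₀=-15 kN·m at a=4 m (b=L-a=8):
  θ_4 = (R_Ax²/2 - M_Ax - M₀(x-a))/EI  [x>a] with R_A=-5/3, M_A=0 = ((-5/3)·(48/5)²/2 - 0·(48/5) - (-15)·((48/5)-4))/20000 = 9/25000 rad
Superposition: θ = Σ θ_i = 250569/15625000 rad ≈ 0.016036 rad

θ(48/5) = 250569/15625000 rad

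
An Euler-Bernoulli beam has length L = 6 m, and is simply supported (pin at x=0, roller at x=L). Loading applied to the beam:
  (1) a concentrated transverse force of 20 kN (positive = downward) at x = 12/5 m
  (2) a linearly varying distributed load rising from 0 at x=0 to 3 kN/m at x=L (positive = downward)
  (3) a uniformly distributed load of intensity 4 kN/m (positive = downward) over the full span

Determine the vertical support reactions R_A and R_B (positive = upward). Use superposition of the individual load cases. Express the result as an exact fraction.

R_A = 27 kN, R_B = 26 kN

Load 1 — point force P=20 kN at a=12/5 m (b=L-a=18/5):
  R_A = Pb/L = 20·(18/5)/6 = 12 kN
  R_B = Pa/L = 20·(12/5)/6 = 8 kN
Load 2 — triangular load w₀=3 kN/m (0→w₀ over full span):
  R_A = w₀L/6 = 3·6/6 = 3 kN
  R_B = w₀L/3 = 3·6/3 = 6 kN
Load 3 — uniform load w=4 kN/m over full span:
  R_A = wL/2 = 4·6/2 = 12 kN
  R_B = wL/2 = 4·6/2 = 12 kN
Superposition: R_A = 27 kN, R_B = 26 kN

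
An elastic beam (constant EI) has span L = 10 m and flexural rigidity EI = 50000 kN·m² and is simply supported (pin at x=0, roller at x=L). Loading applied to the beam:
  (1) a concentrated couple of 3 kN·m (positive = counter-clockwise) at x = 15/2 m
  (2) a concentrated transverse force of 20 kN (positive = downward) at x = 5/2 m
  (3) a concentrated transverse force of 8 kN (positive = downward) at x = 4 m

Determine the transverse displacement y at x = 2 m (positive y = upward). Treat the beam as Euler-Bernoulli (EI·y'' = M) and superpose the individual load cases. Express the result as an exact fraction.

y(2) = -12099/2000000 m

Load 1 — applied couple M₀=3 kN·m at a=15/2 m (b=L-a=5/2):
  y_1 = (M₀x³/(6L)+C₁x)/EI  [x≤a] with C₁=M₀(3b²-L²)/(6L)=-65/16 = (3·2³/(6·10)+(-65/16)·2)/50000 = -309/2000000 m
Load 2 — point force P=20 kN at a=5/2 m (b=L-a=15/2):
  y_2 = -Pbx(L²-b²-x²)/(6LEI)  [x≤a] = -20·(15/2)·2·(10²-(15/2)²-2²)/(6·10·50000) = -159/40000 m
Load 3 — point force P=8 kN at a=4 m (b=L-a=6):
  y_3 = -Pbx(L²-b²-x²)/(6LEI)  [x≤a] = -8·6·2·(10²-6²-2²)/(6·10·50000) = -6/3125 m
Superposition: y = Σ y_i = -12099/2000000 m ≈ -0.006050 m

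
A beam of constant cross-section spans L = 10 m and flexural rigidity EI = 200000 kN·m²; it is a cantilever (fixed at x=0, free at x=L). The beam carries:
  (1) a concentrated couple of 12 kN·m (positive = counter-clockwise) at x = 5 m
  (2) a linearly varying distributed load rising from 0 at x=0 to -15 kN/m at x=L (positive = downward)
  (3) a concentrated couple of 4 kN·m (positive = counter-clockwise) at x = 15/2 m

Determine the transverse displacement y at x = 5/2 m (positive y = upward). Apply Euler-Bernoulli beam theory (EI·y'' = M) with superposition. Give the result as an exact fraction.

y(5/2) = 29049/4096000 m

Load 1 — applied couple M₀=12 kN·m at a=5 m (b=L-a=5):
  y_1 = M₀x²/(2EI)  [x≤a] = 12·(5/2)²/(2·200000) = 3/16000 m
Load 2 — triangular load w₀=-15 kN/m (0→w₀ over full span):
  y_2 = (w₀Lx³/12-w₀L²x²/6-w₀x⁵/(120L))/EI = ((-15)·10·(5/2)³/12-(-15)·10²·(5/2)²/6-(-15)·(5/2)⁵/(120·10))/200000 = 1121/163840 m
Load 3 — applied couple M₀=4 kN·m at a=15/2 m (b=L-a=5/2):
  y_3 = M₀x²/(2EI)  [x≤a] = 4·(5/2)²/(2·200000) = 1/16000 m
Superposition: y = Σ y_i = 29049/4096000 m ≈ 0.007092 m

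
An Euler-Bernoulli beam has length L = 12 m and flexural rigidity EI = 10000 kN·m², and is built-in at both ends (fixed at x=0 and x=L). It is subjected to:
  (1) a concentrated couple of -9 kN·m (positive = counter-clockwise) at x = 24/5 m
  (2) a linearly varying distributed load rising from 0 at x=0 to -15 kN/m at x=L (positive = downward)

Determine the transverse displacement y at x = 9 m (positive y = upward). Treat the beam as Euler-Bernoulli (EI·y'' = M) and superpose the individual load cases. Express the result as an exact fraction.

y(9) = 38799/1600000 m

Load 1 — applied couple M₀=-9 kN·m at a=24/5 m (b=L-a=36/5):
  y_1 = (R_Ax³/6 - M_Ax²/2 - M₀(x-a)²/2)/EI  [x>a] with R_A=-27/25, M_A=-27/25 = ((-27/25)·9³/6 - (-27/25)·9²/2 - (-9)·(9-(24/5))²/2)/10000 = -81/100000 m
Load 2 — triangular load w₀=-15 kN/m (0→w₀ over full span):
  y_2 = -w₀x²(L-x)²(x+2L)/(120LEI) = -(-15)·9²·(12-9)²·(9+2·12)/(120·12·10000) = 8019/320000 m
Superposition: y = Σ y_i = 38799/1600000 m ≈ 0.024249 m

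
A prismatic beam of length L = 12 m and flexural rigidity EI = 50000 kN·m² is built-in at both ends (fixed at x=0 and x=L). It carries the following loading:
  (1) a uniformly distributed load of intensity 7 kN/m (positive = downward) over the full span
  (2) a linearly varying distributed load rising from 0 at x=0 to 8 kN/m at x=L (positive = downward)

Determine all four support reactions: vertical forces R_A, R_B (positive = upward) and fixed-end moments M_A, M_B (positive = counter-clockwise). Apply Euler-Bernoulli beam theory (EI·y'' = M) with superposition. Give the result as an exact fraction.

R_A = 282/5 kN, M_A = 612/5 kN·m, R_B = 378/5 kN, M_B = -708/5 kN·m

Load 1 — uniform load w=7 kN/m over full span:
  R_A = wL/2 = 7·12/2 = 42 kN
  M_A = wL²/12 = 7·12²/12 = 84 kN·m
  R_B = wL/2 = 7·12/2 = 42 kN
  M_B = -wL²/12 = -7·12²/12 = -84 kN·m
Load 2 — triangular load w₀=8 kN/m (0→w₀ over full span):
  R_A = 3w₀L/20 = 3·8·12/20 = 72/5 kN
  M_A = w₀L²/30 = 8·12²/30 = 192/5 kN·m
  R_B = 7w₀L/20 = 7·8·12/20 = 168/5 kN
  M_B = -w₀L²/20 = -8·12²/20 = -288/5 kN·m
Superposition: R_A = 282/5 kN, M_A = 612/5 kN·m, R_B = 378/5 kN, M_B = -708/5 kN·m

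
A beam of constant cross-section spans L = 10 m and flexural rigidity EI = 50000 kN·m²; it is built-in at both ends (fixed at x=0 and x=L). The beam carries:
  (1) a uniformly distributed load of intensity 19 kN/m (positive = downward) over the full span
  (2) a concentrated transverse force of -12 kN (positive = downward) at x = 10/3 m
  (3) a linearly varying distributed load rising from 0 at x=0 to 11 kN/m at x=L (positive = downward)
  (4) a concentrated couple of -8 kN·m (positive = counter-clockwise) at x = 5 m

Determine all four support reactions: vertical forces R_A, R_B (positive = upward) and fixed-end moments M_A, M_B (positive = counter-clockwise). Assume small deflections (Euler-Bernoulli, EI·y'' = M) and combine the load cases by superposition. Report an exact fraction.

R_A = 9127/90 kN, M_A = 1577/9 kN·m, R_B = 11843/90 kN, M_B = -1858/9 kN·m

Load 1 — uniform load w=19 kN/m over full span:
  R_A = wL/2 = 19·10/2 = 95 kN
  M_A = wL²/12 = 19·10²/12 = 475/3 kN·m
  R_B = wL/2 = 19·10/2 = 95 kN
  M_B = -wL²/12 = -19·10²/12 = -475/3 kN·m
Load 2 — point force P=-12 kN at a=10/3 m (b=L-a=20/3):
  R_A = Pb²(3a+b)/L³ = (-12)·(20/3)²·(3·(10/3)+(20/3))/10³ = -80/9 kN
  M_A = Pab²/L² = (-12)·(10/3)·(20/3)²/10² = -160/9 kN·m
  R_B = Pa²(a+3b)/L³ = (-12)·(10/3)²·((10/3)+3·(20/3))/10³ = -28/9 kN
  M_B = -Pa²b/L² = -(-12)·(10/3)²·(20/3)/10² = 80/9 kN·m
Load 3 — triangular load w₀=11 kN/m (0→w₀ over full span):
  R_A = 3w₀L/20 = 3·11·10/20 = 33/2 kN
  M_A = w₀L²/30 = 11·10²/30 = 110/3 kN·m
  R_B = 7w₀L/20 = 7·11·10/20 = 77/2 kN
  M_B = -w₀L²/20 = -11·10²/20 = -55 kN·m
Load 4 — applied couple M₀=-8 kN·m at a=5 m (b=L-a=5):
  R_A = 6M₀ab/L³ = 6·(-8)·5·5/10³ = -6/5 kN
  M_A = M₀b(2a-b)/L² = (-8)·5·(2·5-5)/10² = -2 kN·m
  R_B = -6M₀ab/L³ = -6·(-8)·5·5/10³ = 6/5 kN
  M_B = M₀a(2b-a)/L² = (-8)·5·(2·5-5)/10² = -2 kN·m
Superposition: R_A = 9127/90 kN, M_A = 1577/9 kN·m, R_B = 11843/90 kN, M_B = -1858/9 kN·m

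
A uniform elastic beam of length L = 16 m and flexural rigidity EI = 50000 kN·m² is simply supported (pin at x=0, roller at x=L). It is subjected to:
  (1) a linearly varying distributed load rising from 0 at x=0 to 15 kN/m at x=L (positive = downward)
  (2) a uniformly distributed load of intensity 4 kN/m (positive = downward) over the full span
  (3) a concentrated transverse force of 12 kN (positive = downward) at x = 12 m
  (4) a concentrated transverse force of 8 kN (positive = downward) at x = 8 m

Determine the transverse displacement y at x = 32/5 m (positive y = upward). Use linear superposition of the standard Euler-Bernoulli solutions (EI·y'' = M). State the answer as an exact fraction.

Load 1 — triangular load w₀=15 kN/m (0→w₀ over full span):
  y_1 = -w₀x(7L⁴-10L²x²+3x⁴)/(360LEI) = -15·(32/5)·(7·16⁴-10·16²·(32/5)²+3·(32/5)⁴)/(360·16·50000) = -1168384/9765625 m
Load 2 — uniform load w=4 kN/m over full span:
  y_2 = -wx(L³-2Lx²+x³)/(24EI) = -4·(32/5)·(16³-2·16·(32/5)²+(32/5)³)/(24·50000) = -126976/1953125 m
Load 3 — point force P=12 kN at a=12 m (b=L-a=4):
  y_3 = -Pbx(L²-b²-x²)/(6LEI)  [x≤a] = -12·4·(32/5)·(16²-4²-(32/5)²)/(6·16·50000) = -4976/390625 m
Load 4 — point force P=8 kN at a=8 m (b=L-a=8):
  y_4 = -Pbx(L²-b²-x²)/(6LEI)  [x≤a] = -8·8·(32/5)·(16²-8²-(32/5)²)/(6·16·50000) = -15104/1171875 m
Superposition: y = Σ y_i = -6160592/29296875 m ≈ -0.210282 m

y(32/5) = -6160592/29296875 m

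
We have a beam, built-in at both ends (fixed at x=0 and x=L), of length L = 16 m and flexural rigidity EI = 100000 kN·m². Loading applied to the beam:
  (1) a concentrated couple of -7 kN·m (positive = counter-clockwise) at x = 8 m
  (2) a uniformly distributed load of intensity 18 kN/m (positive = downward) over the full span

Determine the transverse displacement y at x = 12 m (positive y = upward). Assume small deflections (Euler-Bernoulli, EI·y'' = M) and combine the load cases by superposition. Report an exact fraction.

Load 1 — applied couple M₀=-7 kN·m at a=8 m (b=L-a=8):
  y_1 = (R_Ax³/6 - M_Ax²/2 - M₀(x-a)²/2)/EI  [x>a] with R_A=-21/32, M_A=-7/4 = ((-21/32)·12³/6 - (-7/4)·12²/2 - (-7)·(12-8)²/2)/100000 = -7/100000 m
Load 2 — uniform load w=18 kN/m over full span:
  y_2 = -wx²(L-x)²/(24EI) = -18·12²·(16-12)²/(24·100000) = -54/3125 m
Superposition: y = Σ y_i = -347/20000 m ≈ -0.017350 m

y(12) = -347/20000 m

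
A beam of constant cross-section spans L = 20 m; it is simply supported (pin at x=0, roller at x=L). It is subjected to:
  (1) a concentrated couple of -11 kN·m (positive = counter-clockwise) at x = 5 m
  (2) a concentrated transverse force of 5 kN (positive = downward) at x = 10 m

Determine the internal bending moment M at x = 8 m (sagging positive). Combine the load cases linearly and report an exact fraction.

Load 1 — applied couple M₀=-11 kN·m at a=5 m (b=L-a=15):
  M_1 = M₀x/L - M₀  [x>a] = (-11)·8/20 - (-11) = 33/5 kN·m
Load 2 — point force P=5 kN at a=10 m (b=L-a=10):
  M_2 = Pbx/L  [x≤a] = 5·10·8/20 = 20 kN·m
Superposition: M = Σ M_i = 133/5 kN·m ≈ 26.600000 kN·m

M(8) = 133/5 kN·m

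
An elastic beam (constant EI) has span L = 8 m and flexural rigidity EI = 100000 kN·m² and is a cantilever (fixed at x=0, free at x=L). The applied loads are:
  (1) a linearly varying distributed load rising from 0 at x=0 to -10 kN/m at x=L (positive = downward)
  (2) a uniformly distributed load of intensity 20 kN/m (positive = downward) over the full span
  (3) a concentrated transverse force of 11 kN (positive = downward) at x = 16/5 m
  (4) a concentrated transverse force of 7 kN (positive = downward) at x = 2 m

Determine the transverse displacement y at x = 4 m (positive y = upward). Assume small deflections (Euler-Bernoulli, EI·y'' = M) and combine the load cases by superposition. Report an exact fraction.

Load 1 — triangular load w₀=-10 kN/m (0→w₀ over full span):
  y_1 = (w₀Lx³/12-w₀L²x²/6-w₀x⁵/(120L))/EI = ((-10)·8·4³/12-(-10)·8²·4²/6-(-10)·4⁵/(120·8))/100000 = 121/9375 m
Load 2 — uniform load w=20 kN/m over full span:
  y_2 = -wx²(x²-4Lx+6L²)/(24EI) = -20·4²·(4²-4·8·4+6·8²)/(24·100000) = -68/1875 m
Load 3 — point force P=11 kN at a=16/5 m (b=L-a=24/5):
  y_3 = -Pa²(3x-a)/(6EI)  [x>a] = -11·(16/5)²·(3·4-(16/5))/(6·100000) = -1936/1171875 m
Load 4 — point force P=7 kN at a=2 m (b=L-a=6):
  y_4 = -Pa²(3x-a)/(6EI)  [x>a] = -7·2²·(3·4-2)/(6·100000) = -7/15000 m
Superposition: y = Σ y_i = -79621/3125000 m ≈ -0.025479 m

y(4) = -79621/3125000 m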